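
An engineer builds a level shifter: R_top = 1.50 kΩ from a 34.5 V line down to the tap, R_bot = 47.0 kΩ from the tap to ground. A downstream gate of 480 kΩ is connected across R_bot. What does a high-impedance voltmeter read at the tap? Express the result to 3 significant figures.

V_out ≈ 33.3 V

The load sits in parallel with R_bot: R_bot‖R_L = (47.0 × 480) / (47.0 + 480) = 42.81 kΩ.
V_out = 34.5 × 42.81 / (1.50 + 42.81) = 34.5 × 42.81/44.31 = 33.3 V.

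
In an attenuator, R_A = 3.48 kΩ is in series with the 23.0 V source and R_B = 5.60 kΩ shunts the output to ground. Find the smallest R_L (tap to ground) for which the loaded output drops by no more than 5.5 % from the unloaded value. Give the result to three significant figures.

Output resistance R_th = R_A‖R_B = (3.48 × 5.60)/9.080 = 2.146 kΩ.
The fractional drop is R_th/(R_th + R_L); requiring this ≤ 0.0550 gives R_L ≥ R_th(1/0.0550 − 1) = 2.146 × 17.18 = 36.9 kΩ.

R_L(min) ≈ 36.9 kΩ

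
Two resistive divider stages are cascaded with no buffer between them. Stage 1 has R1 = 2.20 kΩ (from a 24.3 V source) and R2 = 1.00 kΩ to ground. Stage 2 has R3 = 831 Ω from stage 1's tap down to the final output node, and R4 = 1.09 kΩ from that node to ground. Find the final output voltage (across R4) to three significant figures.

V_out ≈ 3.17 V

Stage 2 presents R3+R4 = 1921 Ω as a load on stage 1's tap.
Stage 1's lower leg becomes R2‖(R3+R4) = 657.7 Ω, so V_mid = 24.3 × 657.7/2858 = 5.592 V.
Stage 2 is itself unloaded: V_out = V_mid × R4/(R3+R4) = 5.592 × 1090/1921 = 3.17 V.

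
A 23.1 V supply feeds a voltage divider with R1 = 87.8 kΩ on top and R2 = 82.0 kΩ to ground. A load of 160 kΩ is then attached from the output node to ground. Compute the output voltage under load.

The load sits in parallel with R2: R2‖R_L = (82.0 × 160) / (82.0 + 160) = 54.21 kΩ.
V_out = 23.1 × 54.21 / (87.8 + 54.21) = 23.1 × 54.21/142.0 = 8.82 V.

V_out ≈ 8.82 V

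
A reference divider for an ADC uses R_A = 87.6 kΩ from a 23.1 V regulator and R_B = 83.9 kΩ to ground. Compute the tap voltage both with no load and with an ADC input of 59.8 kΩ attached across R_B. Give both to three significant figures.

Open-circuit: V = 23.1 × 83.9/(87.6 + 83.9) = 11.3 V.
With the load, R_B becomes R_B‖R_L = 34.91 kΩ, so V = 23.1 × 34.91/122.5 = 6.58 V.

Unloaded: 11.3 V; loaded: 6.58 V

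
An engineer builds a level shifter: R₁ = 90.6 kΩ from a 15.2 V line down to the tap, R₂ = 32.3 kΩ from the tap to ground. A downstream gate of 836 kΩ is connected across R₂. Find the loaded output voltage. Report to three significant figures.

The load sits in parallel with R₂: R₂‖R_L = (32.3 × 836) / (32.3 + 836) = 31.10 kΩ.
V_out = 15.2 × 31.10 / (90.6 + 31.10) = 15.2 × 31.10/121.7 = 3.88 V.
(Unloaded it would have been 3.99 V.)

V_out ≈ 3.88 V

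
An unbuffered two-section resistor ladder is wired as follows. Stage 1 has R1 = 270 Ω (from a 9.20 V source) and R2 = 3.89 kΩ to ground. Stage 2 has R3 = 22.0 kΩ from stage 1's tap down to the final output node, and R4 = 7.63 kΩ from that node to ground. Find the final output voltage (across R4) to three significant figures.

V_out ≈ 2.20 V

Stage 2 presents R3+R4 = 29630 Ω as a load on stage 1's tap.
Stage 1's lower leg becomes R2‖(R3+R4) = 3439 Ω, so V_mid = 9.20 × 3439/3709 = 8.530 V.
Stage 2 is itself unloaded: V_out = V_mid × R4/(R3+R4) = 8.530 × 7630/29630 = 2.20 V.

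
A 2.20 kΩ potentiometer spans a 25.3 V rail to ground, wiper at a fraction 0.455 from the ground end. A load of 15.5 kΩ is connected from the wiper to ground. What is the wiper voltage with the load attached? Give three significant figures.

V ≈ 11.1 V

The wiper splits the pot into (1−α)R = 1.199 kΩ above and αR = 1.001 kΩ below.
Lower section ‖ load = 0.9403 kΩ.
V_wiper = 25.3 × 0.9403/(1.199 + 0.9403) = 11.1 V.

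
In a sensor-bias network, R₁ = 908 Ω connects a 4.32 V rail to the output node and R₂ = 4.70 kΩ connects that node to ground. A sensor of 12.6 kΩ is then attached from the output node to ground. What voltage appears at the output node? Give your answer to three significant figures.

V_out ≈ 3.41 V

The load sits in parallel with R₂: R₂‖R_L = (4700 × 12600) / (4700 + 12600) = 3423 Ω.
V_out = 4.32 × 3423 / (908 + 3423) = 4.32 × 3423/4331 = 3.41 V.
(Unloaded it would have been 3.62 V.)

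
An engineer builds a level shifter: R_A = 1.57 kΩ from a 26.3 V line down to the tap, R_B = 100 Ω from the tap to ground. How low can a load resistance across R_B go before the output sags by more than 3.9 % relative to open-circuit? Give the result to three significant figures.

Output resistance R_th = R_A‖R_B = (1570 × 100)/1670 = 94.01 Ω.
The fractional drop is R_th/(R_th + R_L); requiring this ≤ 0.0390 gives R_L ≥ R_th(1/0.0390 − 1) = 94.01 × 24.64 = 2.32 kΩ.

R_L(min) ≈ 2.32 kΩ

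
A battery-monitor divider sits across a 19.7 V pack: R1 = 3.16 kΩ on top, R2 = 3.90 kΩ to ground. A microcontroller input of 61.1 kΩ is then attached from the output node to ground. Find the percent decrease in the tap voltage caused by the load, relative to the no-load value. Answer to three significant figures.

2.78 %

The divider's output (Thévenin) resistance is R1‖R2 = 1.746 kΩ.
Fractional drop under load = R_th/(R_th + R_L) = 1.746 / (1.746 + 61.1) = 0.02778.
So the output falls by 2.78 %.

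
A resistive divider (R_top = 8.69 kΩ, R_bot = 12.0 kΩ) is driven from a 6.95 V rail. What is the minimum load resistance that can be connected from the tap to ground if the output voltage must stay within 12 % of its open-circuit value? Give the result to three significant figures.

Output resistance R_th = R_top‖R_bot = (8.69 × 12.0)/20.69 = 5.040 kΩ.
The fractional drop is R_th/(R_th + R_L); requiring this ≤ 0.120 gives R_L ≥ R_th(1/0.120 − 1) = 5.040 × 7.333 = 37.0 kΩ.

R_L(min) ≈ 37.0 kΩ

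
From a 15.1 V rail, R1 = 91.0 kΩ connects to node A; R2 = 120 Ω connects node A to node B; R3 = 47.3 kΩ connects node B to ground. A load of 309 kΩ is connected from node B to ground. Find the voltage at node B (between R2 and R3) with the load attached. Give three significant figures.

V ≈ 4.69 V

At node B, R3 is in parallel with the load: R3‖R_L = 41020 Ω.
Below node A the resistance is R2 + (R3‖R_L) = 41140 Ω, so V_A = 15.1 × 41140/132100 = 4.701 V.
Then V_B = V_A × (R3‖R_L)/(R2 + R3‖R_L) = 4.701 × 41020/41140 = 4.69 V.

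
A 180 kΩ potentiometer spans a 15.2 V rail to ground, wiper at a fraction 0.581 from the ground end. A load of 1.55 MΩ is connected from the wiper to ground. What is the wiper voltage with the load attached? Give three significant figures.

V ≈ 8.59 V

The wiper splits the pot into (1−α)R = 75.42 kΩ above and αR = 104.6 kΩ below.
Lower section ‖ load = 97.97 kΩ.
V_wiper = 15.2 × 97.97/(75.42 + 97.97) = 8.59 V.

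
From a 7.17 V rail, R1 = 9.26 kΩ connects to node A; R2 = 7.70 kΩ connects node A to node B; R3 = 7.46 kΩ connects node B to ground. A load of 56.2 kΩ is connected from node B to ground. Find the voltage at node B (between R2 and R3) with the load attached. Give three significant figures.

At node B, R3 is in parallel with the load: R3‖R_L = 6.586 kΩ.
Below node A the resistance is R2 + (R3‖R_L) = 14.29 kΩ, so V_A = 7.17 × 14.29/23.55 = 4.350 V.
Then V_B = V_A × (R3‖R_L)/(R2 + R3‖R_L) = 4.350 × 6.586/14.29 = 2.01 V.

V ≈ 2.01 V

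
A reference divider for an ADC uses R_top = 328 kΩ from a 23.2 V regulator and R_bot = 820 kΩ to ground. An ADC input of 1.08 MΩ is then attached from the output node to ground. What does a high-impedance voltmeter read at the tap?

V_out ≈ 13.6 V

The load sits in parallel with R_bot: R_bot‖R_L = (820 × 1080) / (820 + 1080) = 466.1 kΩ.
V_out = 23.2 × 466.1 / (328 + 466.1) = 23.2 × 466.1/794.1 = 13.6 V.
(Unloaded it would have been 16.6 V.)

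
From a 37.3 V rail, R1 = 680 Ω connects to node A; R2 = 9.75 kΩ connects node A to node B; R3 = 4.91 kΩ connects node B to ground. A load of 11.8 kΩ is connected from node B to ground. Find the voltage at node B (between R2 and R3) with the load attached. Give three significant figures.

V ≈ 9.31 V

At node B, R3 is in parallel with the load: R3‖R_L = 3467 Ω.
Below node A the resistance is R2 + (R3‖R_L) = 13220 Ω, so V_A = 37.3 × 13220/13900 = 35.47 V.
Then V_B = V_A × (R3‖R_L)/(R2 + R3‖R_L) = 35.47 × 3467/13220 = 9.31 V.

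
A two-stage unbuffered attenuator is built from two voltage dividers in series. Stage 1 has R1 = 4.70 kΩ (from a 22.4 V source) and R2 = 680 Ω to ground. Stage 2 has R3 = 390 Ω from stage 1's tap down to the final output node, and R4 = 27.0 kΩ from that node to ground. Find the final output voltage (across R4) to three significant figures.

V_out ≈ 2.73 V

Stage 2 presents R3+R4 = 27390 Ω as a load on stage 1's tap.
Stage 1's lower leg becomes R2‖(R3+R4) = 663.5 Ω, so V_mid = 22.4 × 663.5/5364 = 2.771 V.
Stage 2 is itself unloaded: V_out = V_mid × R4/(R3+R4) = 2.771 × 27000/27390 = 2.73 V.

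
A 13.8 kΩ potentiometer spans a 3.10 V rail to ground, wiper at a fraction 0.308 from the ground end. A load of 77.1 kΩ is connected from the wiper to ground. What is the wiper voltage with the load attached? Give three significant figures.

V ≈ 0.920 V

The wiper splits the pot into (1−α)R = 9.550 kΩ above and αR = 4.250 kΩ below.
Lower section ‖ load = 4.028 kΩ.
V_wiper = 3.10 × 4.028/(9.550 + 4.028) = 0.920 V.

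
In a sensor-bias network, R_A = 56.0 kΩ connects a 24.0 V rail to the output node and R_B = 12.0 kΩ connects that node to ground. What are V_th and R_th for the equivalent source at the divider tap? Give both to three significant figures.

V_th = 4.24 V, R_th = 9.88 kΩ

V_th is the open-circuit tap voltage: 24.0 × 12.0/(56.0 + 12.0) = 4.24 V.
With the supply zeroed, R_A and R_B appear in parallel from the tap: R_th = R_A‖R_B = (56.0 × 12.0)/68.00 = 9.88 kΩ.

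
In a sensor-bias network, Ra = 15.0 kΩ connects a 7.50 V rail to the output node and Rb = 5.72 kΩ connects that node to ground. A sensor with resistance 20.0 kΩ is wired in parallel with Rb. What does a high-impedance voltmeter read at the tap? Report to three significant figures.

The load sits in parallel with Rb: Rb‖R_L = (5.72 × 20.0) / (5.72 + 20.0) = 4.448 kΩ.
V_out = 7.50 × 4.448 / (15.0 + 4.448) = 7.50 × 4.448/19.45 = 1.72 V.
(Unloaded it would have been 2.07 V.)

V_out ≈ 1.72 V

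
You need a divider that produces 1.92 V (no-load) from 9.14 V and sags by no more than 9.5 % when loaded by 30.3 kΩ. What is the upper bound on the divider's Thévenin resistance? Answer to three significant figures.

R_th ≤ 3.18 kΩ

Loading drop = R_th/(R_th + R_L) ≤ 0.0950, so R_th ≤ R_L · ε/(1−ε) = 30.3 kΩ × 0.0950/0.9050 = 3.18 kΩ.
(Any R1, R2 with R2/(R1+R2) = 0.210 and R1‖R2 ≤ 3.18 kΩ will meet the spec.)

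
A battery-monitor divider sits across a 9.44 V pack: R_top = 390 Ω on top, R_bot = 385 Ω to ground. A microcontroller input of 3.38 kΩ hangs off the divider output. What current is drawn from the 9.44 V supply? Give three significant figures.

I ≈ 12.8 mA

R_bot‖R_L = 345.6 Ω, so the source sees R_top + R_bot‖R_L = 735.6 Ω.
I = 9.44 V / 735.6 Ω = 12.8 mA.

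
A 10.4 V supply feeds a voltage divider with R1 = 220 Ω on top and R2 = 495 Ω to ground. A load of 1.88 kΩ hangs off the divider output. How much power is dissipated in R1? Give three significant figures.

P ≈ 63.6 mW

Total resistance from the source is R1 + (R2‖R_L) = 611.8 Ω, so I = 10.4/611.8 Ω = 17.00 mA.
P = I²·R1 = (17.00 mA)² × 220 Ω = 63.6 mW.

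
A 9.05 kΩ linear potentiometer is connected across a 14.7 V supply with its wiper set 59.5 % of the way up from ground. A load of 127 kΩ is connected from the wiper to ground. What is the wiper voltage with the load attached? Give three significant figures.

V ≈ 8.60 V

The wiper splits the pot into (1−α)R = 3.665 kΩ above and αR = 5.385 kΩ below.
Lower section ‖ load = 5.166 kΩ.
V_wiper = 14.7 × 5.166/(3.665 + 5.166) = 8.60 V.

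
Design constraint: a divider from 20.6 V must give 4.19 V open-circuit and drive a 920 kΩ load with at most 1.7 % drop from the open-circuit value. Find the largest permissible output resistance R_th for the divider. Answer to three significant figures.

Loading drop = R_th/(R_th + R_L) ≤ 0.0170, so R_th ≤ R_L · ε/(1−ε) = 920 kΩ × 0.0170/0.9830 = 15.9 kΩ.

R_th ≤ 15.9 kΩ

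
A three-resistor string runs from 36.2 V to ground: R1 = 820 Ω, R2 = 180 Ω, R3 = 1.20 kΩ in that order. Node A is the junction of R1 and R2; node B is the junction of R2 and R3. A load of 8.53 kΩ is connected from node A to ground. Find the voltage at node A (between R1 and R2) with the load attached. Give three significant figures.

Below node A the series string R2+R3 = 1380 Ω sits in parallel with the 8530 Ω load: 1188 Ω.
V_A = 36.2 × 1188/(820 + 1188) = 21.4 V.

V ≈ 21.4 V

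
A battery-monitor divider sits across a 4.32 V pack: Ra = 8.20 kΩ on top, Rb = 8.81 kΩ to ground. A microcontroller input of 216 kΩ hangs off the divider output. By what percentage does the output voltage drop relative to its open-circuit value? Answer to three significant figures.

The divider's output (Thévenin) resistance is Ra‖Rb = 4.247 kΩ.
Fractional drop under load = R_th/(R_th + R_L) = 4.247 / (4.247 + 216) = 0.01928.
So the output falls by 1.93 %.

1.93 %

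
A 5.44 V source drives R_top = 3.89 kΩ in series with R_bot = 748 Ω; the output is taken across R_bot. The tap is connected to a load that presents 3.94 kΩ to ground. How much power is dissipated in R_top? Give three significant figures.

P ≈ 5.64 mW

Total resistance from the source is R_top + (R_bot‖R_L) = 4519 Ω, so I = 5.44/4519 Ω = 1.204 mA.
P = I²·R_top = (1.204 mA)² × 3.89 kΩ = 5.64 mW.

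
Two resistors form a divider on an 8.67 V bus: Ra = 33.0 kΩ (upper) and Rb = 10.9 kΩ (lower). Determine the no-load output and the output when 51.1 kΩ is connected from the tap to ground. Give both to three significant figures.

Open-circuit: V = 8.67 × 10.9/(33.0 + 10.9) = 2.15 V.
With the load, Rb becomes Rb‖R_L = 8.984 kΩ, so V = 8.67 × 8.984/41.98 = 1.86 V.

Unloaded: 2.15 V; loaded: 1.86 V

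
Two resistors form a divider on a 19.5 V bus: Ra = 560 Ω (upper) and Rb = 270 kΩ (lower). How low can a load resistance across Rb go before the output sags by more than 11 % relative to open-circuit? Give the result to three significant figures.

Output resistance R_th = Ra‖Rb = (560 × 270000)/270600 = 558.8 Ω.
The fractional drop is R_th/(R_th + R_L); requiring this ≤ 0.110 gives R_L ≥ R_th(1/0.110 − 1) = 558.8 × 8.091 = 4.52 kΩ.

R_L(min) ≈ 4.52 kΩ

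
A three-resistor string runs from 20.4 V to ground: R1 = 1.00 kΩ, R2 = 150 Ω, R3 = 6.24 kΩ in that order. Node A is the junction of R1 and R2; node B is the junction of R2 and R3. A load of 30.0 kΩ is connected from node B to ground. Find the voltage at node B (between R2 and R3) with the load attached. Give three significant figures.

V ≈ 16.7 V

At node B, R3 is in parallel with the load: R3‖R_L = 5166 Ω.
Below node A the resistance is R2 + (R3‖R_L) = 5316 Ω, so V_A = 20.4 × 5316/6316 = 17.17 V.
Then V_B = V_A × (R3‖R_L)/(R2 + R3‖R_L) = 17.17 × 5166/5316 = 16.7 V.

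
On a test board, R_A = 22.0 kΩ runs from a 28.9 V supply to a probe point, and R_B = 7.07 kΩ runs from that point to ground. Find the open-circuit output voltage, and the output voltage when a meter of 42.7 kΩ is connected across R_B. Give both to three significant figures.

Unloaded: 7.03 V; loaded: 6.25 V

Open-circuit: V = 28.9 × 7.07/(22.0 + 7.07) = 7.03 V.
With the load, R_B becomes R_B‖R_L = 6.066 kΩ, so V = 28.9 × 6.066/28.07 = 6.25 V.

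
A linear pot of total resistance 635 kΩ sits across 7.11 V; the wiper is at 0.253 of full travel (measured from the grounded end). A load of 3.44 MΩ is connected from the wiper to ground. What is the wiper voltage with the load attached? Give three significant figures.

The wiper splits the pot into (1−α)R = 474.3 kΩ above and αR = 160.7 kΩ below.
Lower section ‖ load = 153.5 kΩ.
V_wiper = 7.11 × 153.5/(474.3 + 153.5) = 1.74 V.

V ≈ 1.74 V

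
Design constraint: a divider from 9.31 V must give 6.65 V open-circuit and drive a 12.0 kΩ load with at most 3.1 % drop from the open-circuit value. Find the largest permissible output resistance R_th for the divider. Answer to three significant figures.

Loading drop = R_th/(R_th + R_L) ≤ 0.0310, so R_th ≤ R_L · ε/(1−ε) = 12.0 kΩ × 0.0310/0.9690 = 384 Ω.
(Any R1, R2 with R2/(R1+R2) = 0.714 and R1‖R2 ≤ 384 Ω will meet the spec.)

R_th ≤ 384 Ω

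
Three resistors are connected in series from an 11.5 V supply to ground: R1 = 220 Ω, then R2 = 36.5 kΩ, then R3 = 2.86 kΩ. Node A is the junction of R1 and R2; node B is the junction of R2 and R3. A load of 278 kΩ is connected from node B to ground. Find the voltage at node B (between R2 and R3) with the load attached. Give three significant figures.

At node B, R3 is in parallel with the load: R3‖R_L = 2831 Ω.
Below node A the resistance is R2 + (R3‖R_L) = 39330 Ω, so V_A = 11.5 × 39330/39550 = 11.44 V.
Then V_B = V_A × (R3‖R_L)/(R2 + R3‖R_L) = 11.44 × 2831/39330 = 0.823 V.

V ≈ 0.823 V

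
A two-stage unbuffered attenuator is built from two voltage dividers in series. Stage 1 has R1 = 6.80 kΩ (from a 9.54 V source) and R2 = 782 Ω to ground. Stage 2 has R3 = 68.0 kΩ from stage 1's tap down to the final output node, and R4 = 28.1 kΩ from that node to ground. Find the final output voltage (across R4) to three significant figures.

Stage 2 presents R3+R4 = 96100 Ω as a load on stage 1's tap.
Stage 1's lower leg becomes R2‖(R3+R4) = 775.7 Ω, so V_mid = 9.54 × 775.7/7576 = 0.9768 V.
Stage 2 is itself unloaded: V_out = V_mid × R4/(R3+R4) = 0.9768 × 28100/96100 = 0.286 V.

V_out ≈ 0.286 V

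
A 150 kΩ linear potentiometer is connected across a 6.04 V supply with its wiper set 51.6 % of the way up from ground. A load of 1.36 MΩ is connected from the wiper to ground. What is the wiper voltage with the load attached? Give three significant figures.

The wiper splits the pot into (1−α)R = 72.60 kΩ above and αR = 77.40 kΩ below.
Lower section ‖ load = 73.23 kΩ.
V_wiper = 6.04 × 73.23/(72.60 + 73.23) = 3.03 V.

V ≈ 3.03 V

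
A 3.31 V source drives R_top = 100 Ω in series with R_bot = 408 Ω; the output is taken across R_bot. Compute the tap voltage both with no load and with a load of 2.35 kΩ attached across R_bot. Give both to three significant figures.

Unloaded: 2.66 V; loaded: 2.57 V

Open-circuit: V = 3.31 × 408/(100 + 408) = 2.66 V.
With the load, R_bot becomes R_bot‖R_L = 347.6 Ω, so V = 3.31 × 347.6/447.6 = 2.57 V.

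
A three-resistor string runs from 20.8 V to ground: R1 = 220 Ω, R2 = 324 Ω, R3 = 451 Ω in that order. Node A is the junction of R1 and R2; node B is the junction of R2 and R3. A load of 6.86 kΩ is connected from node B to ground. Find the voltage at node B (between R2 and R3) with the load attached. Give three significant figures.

At node B, R3 is in parallel with the load: R3‖R_L = 423.2 Ω.
Below node A the resistance is R2 + (R3‖R_L) = 747.2 Ω, so V_A = 20.8 × 747.2/967.2 = 16.07 V.
Then V_B = V_A × (R3‖R_L)/(R2 + R3‖R_L) = 16.07 × 423.2/747.2 = 9.10 V.

V ≈ 9.10 V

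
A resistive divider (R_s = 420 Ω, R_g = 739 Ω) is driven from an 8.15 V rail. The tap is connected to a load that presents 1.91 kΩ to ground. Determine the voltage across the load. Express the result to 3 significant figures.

The load sits in parallel with R_g: R_g‖R_L = (739 × 1910) / (739 + 1910) = 532.8 Ω.
V_out = 8.15 × 532.8 / (420 + 532.8) = 8.15 × 532.8/952.8 = 4.56 V.

V_out ≈ 4.56 V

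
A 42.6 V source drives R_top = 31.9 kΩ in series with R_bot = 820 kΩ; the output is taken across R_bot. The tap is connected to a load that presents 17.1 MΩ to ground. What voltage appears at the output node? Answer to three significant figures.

V_out ≈ 40.9 V

The load sits in parallel with R_bot: R_bot‖R_L = (820 × 17100) / (820 + 17100) = 782.5 kΩ.
V_out = 42.6 × 782.5 / (31.9 + 782.5) = 42.6 × 782.5/814.4 = 40.9 V.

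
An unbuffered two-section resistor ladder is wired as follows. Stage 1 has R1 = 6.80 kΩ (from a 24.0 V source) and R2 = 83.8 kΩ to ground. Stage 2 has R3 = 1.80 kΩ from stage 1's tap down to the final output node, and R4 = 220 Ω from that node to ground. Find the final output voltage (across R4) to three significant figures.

Stage 2 presents R3+R4 = 2020 Ω as a load on stage 1's tap.
Stage 1's lower leg becomes R2‖(R3+R4) = 1972 Ω, so V_mid = 24.0 × 1972/8772 = 5.396 V.
Stage 2 is itself unloaded: V_out = V_mid × R4/(R3+R4) = 5.396 × 220/2020 = 0.588 V.

V_out ≈ 0.588 V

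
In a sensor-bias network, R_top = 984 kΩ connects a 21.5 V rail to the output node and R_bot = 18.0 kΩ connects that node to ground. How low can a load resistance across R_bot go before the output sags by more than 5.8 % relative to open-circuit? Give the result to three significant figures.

Output resistance R_th = R_top‖R_bot = (984 × 18.0)/1002 = 17.68 kΩ.
The fractional drop is R_th/(R_th + R_L); requiring this ≤ 0.0580 gives R_L ≥ R_th(1/0.0580 − 1) = 17.68 × 16.24 = 287 kΩ.

R_L(min) ≈ 287 kΩ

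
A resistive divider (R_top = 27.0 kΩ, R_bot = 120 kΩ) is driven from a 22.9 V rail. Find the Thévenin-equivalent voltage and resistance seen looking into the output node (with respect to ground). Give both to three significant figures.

V_th = 18.7 V, R_th = 22.0 kΩ

V_th is the open-circuit tap voltage: 22.9 × 120/(27.0 + 120) = 18.7 V.
With the supply zeroed, R_top and R_bot appear in parallel from the tap: R_th = R_top‖R_bot = (27.0 × 120)/147.0 = 22.0 kΩ.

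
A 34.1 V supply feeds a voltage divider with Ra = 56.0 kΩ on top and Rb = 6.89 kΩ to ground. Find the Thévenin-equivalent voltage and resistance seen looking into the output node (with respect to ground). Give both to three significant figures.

V_th is the open-circuit tap voltage: 34.1 × 6.89/(56.0 + 6.89) = 3.74 V.
With the supply zeroed, Ra and Rb appear in parallel from the tap: R_th = Ra‖Rb = (56.0 × 6.89)/62.89 = 6.14 kΩ.

V_th = 3.74 V, R_th = 6.14 kΩ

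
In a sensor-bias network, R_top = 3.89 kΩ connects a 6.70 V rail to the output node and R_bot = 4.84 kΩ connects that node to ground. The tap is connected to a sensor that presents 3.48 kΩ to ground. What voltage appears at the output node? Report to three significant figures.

V_out ≈ 2.29 V

The load sits in parallel with R_bot: R_bot‖R_L = (4.84 × 3.48) / (4.84 + 3.48) = 2.024 kΩ.
V_out = 6.70 × 2.024 / (3.89 + 2.024) = 6.70 × 2.024/5.914 = 2.29 V.
(Unloaded it would have been 3.71 V.)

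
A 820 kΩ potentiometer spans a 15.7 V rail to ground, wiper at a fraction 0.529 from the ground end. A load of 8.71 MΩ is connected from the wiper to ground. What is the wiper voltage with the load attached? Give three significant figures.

The wiper splits the pot into (1−α)R = 386.2 kΩ above and αR = 433.8 kΩ below.
Lower section ‖ load = 413.2 kΩ.
V_wiper = 15.7 × 413.2/(386.2 + 413.2) = 8.11 V.

V ≈ 8.11 V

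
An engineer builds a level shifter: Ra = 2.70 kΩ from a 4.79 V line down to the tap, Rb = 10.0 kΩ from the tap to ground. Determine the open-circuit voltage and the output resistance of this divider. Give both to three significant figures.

V_th = 3.77 V, R_th = 2.13 kΩ

V_th is the open-circuit tap voltage: 4.79 × 10.0/(2.70 + 10.0) = 3.77 V.
With the supply zeroed, Ra and Rb appear in parallel from the tap: R_th = Ra‖Rb = (2.70 × 10.0)/12.70 = 2.13 kΩ.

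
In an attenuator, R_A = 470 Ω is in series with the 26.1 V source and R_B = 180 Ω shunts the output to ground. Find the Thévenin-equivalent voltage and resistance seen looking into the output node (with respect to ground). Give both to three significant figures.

V_th is the open-circuit tap voltage: 26.1 × 180/(470 + 180) = 7.23 V.
With the supply zeroed, R_A and R_B appear in parallel from the tap: R_th = R_A‖R_B = (470 × 180)/650.0 = 130 Ω.

V_th = 7.23 V, R_th = 130 Ω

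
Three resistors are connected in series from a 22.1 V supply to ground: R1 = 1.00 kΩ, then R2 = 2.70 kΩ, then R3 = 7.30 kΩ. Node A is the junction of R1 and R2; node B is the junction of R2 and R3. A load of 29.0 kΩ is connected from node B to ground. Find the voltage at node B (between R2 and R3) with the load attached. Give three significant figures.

V ≈ 13.5 V

At node B, R3 is in parallel with the load: R3‖R_L = 5.832 kΩ.
Below node A the resistance is R2 + (R3‖R_L) = 8.532 kΩ, so V_A = 22.1 × 8.532/9.532 = 19.78 V.
Then V_B = V_A × (R3‖R_L)/(R2 + R3‖R_L) = 19.78 × 5.832/8.532 = 13.5 V.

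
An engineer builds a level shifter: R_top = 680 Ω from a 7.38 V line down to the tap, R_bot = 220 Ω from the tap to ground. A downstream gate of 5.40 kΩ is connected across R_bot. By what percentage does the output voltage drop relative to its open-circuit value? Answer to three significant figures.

2.99 %

The divider's output (Thévenin) resistance is R_top‖R_bot = 166.2 Ω.
Fractional drop under load = R_th/(R_th + R_L) = 166.2 / (166.2 + 5400) = 0.02986.
So the output falls by 2.99 %.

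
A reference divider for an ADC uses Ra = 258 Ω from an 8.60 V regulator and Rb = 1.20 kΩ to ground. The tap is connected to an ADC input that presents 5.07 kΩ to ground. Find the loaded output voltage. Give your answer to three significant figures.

The load sits in parallel with Rb: Rb‖R_L = (1200 × 5070) / (1200 + 5070) = 970.3 Ω.
V_out = 8.60 × 970.3 / (258 + 970.3) = 8.60 × 970.3/1228 = 6.79 V.
(Unloaded it would have been 7.08 V.)

V_out ≈ 6.79 V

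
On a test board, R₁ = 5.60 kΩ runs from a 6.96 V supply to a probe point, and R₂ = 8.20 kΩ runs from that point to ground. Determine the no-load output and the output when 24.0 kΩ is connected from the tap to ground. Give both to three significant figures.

Open-circuit: V = 6.96 × 8.20/(5.60 + 8.20) = 4.14 V.
With the load, R₂ becomes R₂‖R_L = 6.112 kΩ, so V = 6.96 × 6.112/11.71 = 3.63 V.

Unloaded: 4.14 V; loaded: 3.63 V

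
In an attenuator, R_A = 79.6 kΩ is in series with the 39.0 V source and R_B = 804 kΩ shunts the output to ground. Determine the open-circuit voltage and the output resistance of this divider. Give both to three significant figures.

V_th is the open-circuit tap voltage: 39.0 × 804/(79.6 + 804) = 35.5 V.
With the supply zeroed, R_A and R_B appear in parallel from the tap: R_th = R_A‖R_B = (79.6 × 804)/883.6 = 72.4 kΩ.

V_th = 35.5 V, R_th = 72.4 kΩ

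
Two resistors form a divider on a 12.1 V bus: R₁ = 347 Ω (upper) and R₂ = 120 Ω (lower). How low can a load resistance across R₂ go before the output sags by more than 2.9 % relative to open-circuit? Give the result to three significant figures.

Output resistance R_th = R₁‖R₂ = (347 × 120)/467.0 = 89.16 Ω.
The fractional drop is R_th/(R_th + R_L); requiring this ≤ 0.0290 gives R_L ≥ R_th(1/0.0290 − 1) = 89.16 × 33.48 = 2.99 kΩ.

R_L(min) ≈ 2.99 kΩ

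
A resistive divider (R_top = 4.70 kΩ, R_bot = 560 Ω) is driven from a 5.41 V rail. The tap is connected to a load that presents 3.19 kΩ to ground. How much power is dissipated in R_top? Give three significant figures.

P ≈ 5.13 mW

Total resistance from the source is R_top + (R_bot‖R_L) = 5176 Ω, so I = 5.41/5176 Ω = 1.045 mA.
P = I²·R_top = (1.045 mA)² × 4.70 kΩ = 5.13 mW.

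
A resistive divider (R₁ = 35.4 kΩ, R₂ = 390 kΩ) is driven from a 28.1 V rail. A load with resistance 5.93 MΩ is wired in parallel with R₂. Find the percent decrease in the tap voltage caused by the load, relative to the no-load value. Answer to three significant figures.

The divider's output (Thévenin) resistance is R₁‖R₂ = 32.45 kΩ.
Fractional drop under load = R_th/(R_th + R_L) = 32.45 / (32.45 + 5930) = 0.005443.
So the output falls by 0.544 %.

0.544 %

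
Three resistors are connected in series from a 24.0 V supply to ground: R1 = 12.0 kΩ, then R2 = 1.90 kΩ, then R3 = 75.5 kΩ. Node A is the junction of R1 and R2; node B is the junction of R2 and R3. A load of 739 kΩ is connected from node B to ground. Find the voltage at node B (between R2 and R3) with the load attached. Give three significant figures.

V ≈ 20.0 V

At node B, R3 is in parallel with the load: R3‖R_L = 68.50 kΩ.
Below node A the resistance is R2 + (R3‖R_L) = 70.40 kΩ, so V_A = 24.0 × 70.40/82.40 = 20.50 V.
Then V_B = V_A × (R3‖R_L)/(R2 + R3‖R_L) = 20.50 × 68.50/70.40 = 20.0 V.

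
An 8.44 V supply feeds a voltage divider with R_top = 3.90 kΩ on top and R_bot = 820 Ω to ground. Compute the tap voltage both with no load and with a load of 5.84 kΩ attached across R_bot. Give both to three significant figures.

Unloaded: 1.47 V; loaded: 1.31 V

Open-circuit: V = 8.44 × 820/(3900 + 820) = 1.47 V.
With the load, R_bot becomes R_bot‖R_L = 719.0 Ω, so V = 8.44 × 719.0/4619 = 1.31 V.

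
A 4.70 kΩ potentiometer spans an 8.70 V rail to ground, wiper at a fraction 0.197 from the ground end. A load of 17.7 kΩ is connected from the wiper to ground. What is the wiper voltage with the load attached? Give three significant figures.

V ≈ 1.64 V

The wiper splits the pot into (1−α)R = 3774 Ω above and αR = 925.9 Ω below.
Lower section ‖ load = 879.9 Ω.
V_wiper = 8.70 × 879.9/(3774 + 879.9) = 1.64 V.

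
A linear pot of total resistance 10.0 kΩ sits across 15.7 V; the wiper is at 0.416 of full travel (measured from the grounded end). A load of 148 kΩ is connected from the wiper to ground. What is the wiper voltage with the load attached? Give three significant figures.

The wiper splits the pot into (1−α)R = 5.840 kΩ above and αR = 4.160 kΩ below.
Lower section ‖ load = 4.046 kΩ.
V_wiper = 15.7 × 4.046/(5.840 + 4.046) = 6.43 V.

V ≈ 6.43 V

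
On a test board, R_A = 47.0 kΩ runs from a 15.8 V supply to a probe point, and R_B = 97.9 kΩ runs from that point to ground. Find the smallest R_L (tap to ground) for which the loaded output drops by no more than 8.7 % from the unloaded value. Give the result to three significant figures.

Output resistance R_th = R_A‖R_B = (47.0 × 97.9)/144.9 = 31.76 kΩ.
The fractional drop is R_th/(R_th + R_L); requiring this ≤ 0.0870 gives R_L ≥ R_th(1/0.0870 − 1) = 31.76 × 10.49 = 333 kΩ.

R_L(min) ≈ 333 kΩ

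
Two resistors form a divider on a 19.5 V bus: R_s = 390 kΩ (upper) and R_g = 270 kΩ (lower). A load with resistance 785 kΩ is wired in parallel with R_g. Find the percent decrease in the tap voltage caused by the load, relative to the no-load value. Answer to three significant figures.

The divider's output (Thévenin) resistance is R_s‖R_g = 159.5 kΩ.
Fractional drop under load = R_th/(R_th + R_L) = 159.5 / (159.5 + 785) = 0.1689.
So the output falls by 16.9 %.

16.9 %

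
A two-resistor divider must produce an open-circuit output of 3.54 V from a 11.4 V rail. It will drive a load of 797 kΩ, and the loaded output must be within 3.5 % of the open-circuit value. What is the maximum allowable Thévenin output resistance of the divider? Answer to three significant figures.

R_th ≤ 28.9 kΩ

Loading drop = R_th/(R_th + R_L) ≤ 0.0350, so R_th ≤ R_L · ε/(1−ε) = 797 kΩ × 0.0350/0.9650 = 28.9 kΩ.
(Any R1, R2 with R2/(R1+R2) = 0.311 and R1‖R2 ≤ 28.9 kΩ will meet the spec.)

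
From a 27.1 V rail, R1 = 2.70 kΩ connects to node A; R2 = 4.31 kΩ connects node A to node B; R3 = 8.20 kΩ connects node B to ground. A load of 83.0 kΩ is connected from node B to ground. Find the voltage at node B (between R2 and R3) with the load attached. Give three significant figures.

At node B, R3 is in parallel with the load: R3‖R_L = 7.463 kΩ.
Below node A the resistance is R2 + (R3‖R_L) = 11.77 kΩ, so V_A = 27.1 × 11.77/14.47 = 22.04 V.
Then V_B = V_A × (R3‖R_L)/(R2 + R3‖R_L) = 22.04 × 7.463/11.77 = 14.0 V.

V ≈ 14.0 V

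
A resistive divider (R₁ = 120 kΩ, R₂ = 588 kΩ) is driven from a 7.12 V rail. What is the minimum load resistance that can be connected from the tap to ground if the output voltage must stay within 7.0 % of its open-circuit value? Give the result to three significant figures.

R_L(min) ≈ 1.32 MΩ

Output resistance R_th = R₁‖R₂ = (120 × 588)/708.0 = 99.66 kΩ.
The fractional drop is R_th/(R_th + R_L); requiring this ≤ 0.0700 gives R_L ≥ R_th(1/0.0700 − 1) = 99.66 × 13.29 = 1.32 MΩ.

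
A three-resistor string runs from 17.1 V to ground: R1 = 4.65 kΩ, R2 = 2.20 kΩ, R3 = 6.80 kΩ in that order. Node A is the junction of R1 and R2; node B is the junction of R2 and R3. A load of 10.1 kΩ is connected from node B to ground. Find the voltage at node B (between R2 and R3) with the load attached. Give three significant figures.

At node B, R3 is in parallel with the load: R3‖R_L = 4.064 kΩ.
Below node A the resistance is R2 + (R3‖R_L) = 6.264 kΩ, so V_A = 17.1 × 6.264/10.91 = 9.814 V.
Then V_B = V_A × (R3‖R_L)/(R2 + R3‖R_L) = 9.814 × 4.064/6.264 = 6.37 V.

V ≈ 6.37 V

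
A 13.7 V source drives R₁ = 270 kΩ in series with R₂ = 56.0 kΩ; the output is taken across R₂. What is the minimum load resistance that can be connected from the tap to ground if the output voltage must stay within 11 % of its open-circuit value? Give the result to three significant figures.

Output resistance R_th = R₁‖R₂ = (270 × 56.0)/326.0 = 46.38 kΩ.
The fractional drop is R_th/(R_th + R_L); requiring this ≤ 0.110 gives R_L ≥ R_th(1/0.110 − 1) = 46.38 × 8.091 = 375 kΩ.

R_L(min) ≈ 375 kΩ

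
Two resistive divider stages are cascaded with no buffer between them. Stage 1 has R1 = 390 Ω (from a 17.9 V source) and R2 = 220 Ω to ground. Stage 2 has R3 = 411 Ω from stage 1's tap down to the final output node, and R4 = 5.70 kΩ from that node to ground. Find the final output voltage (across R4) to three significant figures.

V_out ≈ 5.89 V

Stage 2 presents R3+R4 = 6111 Ω as a load on stage 1's tap.
Stage 1's lower leg becomes R2‖(R3+R4) = 212.4 Ω, so V_mid = 17.9 × 212.4/602.4 = 6.310 V.
Stage 2 is itself unloaded: V_out = V_mid × R4/(R3+R4) = 6.310 × 5700/6111 = 5.89 V.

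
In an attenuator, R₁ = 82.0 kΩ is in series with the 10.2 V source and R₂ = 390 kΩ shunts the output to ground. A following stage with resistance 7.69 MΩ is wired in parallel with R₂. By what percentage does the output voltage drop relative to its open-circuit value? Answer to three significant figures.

0.873 %

The divider's output (Thévenin) resistance is R₁‖R₂ = 67.75 kΩ.
Fractional drop under load = R_th/(R_th + R_L) = 67.75 / (67.75 + 7690) = 0.008734.
So the output falls by 0.873 %.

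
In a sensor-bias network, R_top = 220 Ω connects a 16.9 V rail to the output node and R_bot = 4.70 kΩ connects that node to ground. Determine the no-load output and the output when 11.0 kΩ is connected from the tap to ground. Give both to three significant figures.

Unloaded: 16.1 V; loaded: 15.8 V

Open-circuit: V = 16.9 × 4700/(220 + 4700) = 16.1 V.
With the load, R_bot becomes R_bot‖R_L = 3293 Ω, so V = 16.9 × 3293/3513 = 15.8 V.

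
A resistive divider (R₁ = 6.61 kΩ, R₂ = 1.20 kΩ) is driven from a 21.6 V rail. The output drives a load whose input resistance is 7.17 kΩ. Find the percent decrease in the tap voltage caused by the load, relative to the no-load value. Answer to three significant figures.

Unloaded V = 21.6 × 1.20/7.810 = 3.3188 V.
Loaded: R₂‖R_L = 1.028 kΩ, giving V = 21.6 × 1.028/7.638 = 2.9070 V.
Drop = (3.3188 − 2.9070) / 3.3188 = 12.4 %.

12.4 %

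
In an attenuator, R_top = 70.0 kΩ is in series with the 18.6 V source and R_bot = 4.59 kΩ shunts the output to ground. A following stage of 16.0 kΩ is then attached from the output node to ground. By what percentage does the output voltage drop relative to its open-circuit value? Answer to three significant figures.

Unloaded V = 18.6 × 4.59/74.59 = 1.145 V.
Loaded: R_bot‖R_L = 3.567 kΩ, giving V = 18.6 × 3.567/73.57 = 0.9018 V.
Drop = (1.145 − 0.9018) / 1.145 = 21.2 %.

21.2 %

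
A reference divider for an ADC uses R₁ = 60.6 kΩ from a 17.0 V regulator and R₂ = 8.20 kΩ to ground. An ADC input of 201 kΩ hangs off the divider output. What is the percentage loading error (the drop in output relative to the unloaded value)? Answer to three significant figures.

3.47 %

The divider's output (Thévenin) resistance is R₁‖R₂ = 7.223 kΩ.
Fractional drop under load = R_th/(R_th + R_L) = 7.223 / (7.223 + 201) = 0.03469.
So the output falls by 3.47 %.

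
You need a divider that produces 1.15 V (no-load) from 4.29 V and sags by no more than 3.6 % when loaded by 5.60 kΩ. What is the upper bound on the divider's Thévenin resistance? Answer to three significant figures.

Loading drop = R_th/(R_th + R_L) ≤ 0.0360, so R_th ≤ R_L · ε/(1−ε) = 5.60 kΩ × 0.0360/0.9640 = 209 Ω.

R_th ≤ 209 Ω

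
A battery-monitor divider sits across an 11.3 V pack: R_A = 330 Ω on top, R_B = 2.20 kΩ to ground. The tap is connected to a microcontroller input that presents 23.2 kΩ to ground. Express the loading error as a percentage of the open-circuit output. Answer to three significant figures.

1.22 %

The divider's output (Thévenin) resistance is R_A‖R_B = 287.0 Ω.
Fractional drop under load = R_th/(R_th + R_L) = 287.0 / (287.0 + 23200) = 0.01222.
So the output falls by 1.22 %.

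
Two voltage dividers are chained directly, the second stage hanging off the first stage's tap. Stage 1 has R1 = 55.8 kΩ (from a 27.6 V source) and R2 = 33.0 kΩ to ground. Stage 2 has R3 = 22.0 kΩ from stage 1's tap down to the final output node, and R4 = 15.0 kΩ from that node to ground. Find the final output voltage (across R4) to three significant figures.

Stage 2 presents R3+R4 = 37.00 kΩ as a load on stage 1's tap.
Stage 1's lower leg becomes R2‖(R3+R4) = 17.44 kΩ, so V_mid = 27.6 × 17.44/73.24 = 6.573 V.
Stage 2 is itself unloaded: V_out = V_mid × R4/(R3+R4) = 6.573 × 15.0/37.00 = 2.66 V.

V_out ≈ 2.66 V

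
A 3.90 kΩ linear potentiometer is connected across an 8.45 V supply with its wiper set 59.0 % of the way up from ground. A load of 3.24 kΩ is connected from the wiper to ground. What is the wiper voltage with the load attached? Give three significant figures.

V ≈ 3.86 V

The wiper splits the pot into (1−α)R = 1.599 kΩ above and αR = 2.301 kΩ below.
Lower section ‖ load = 1.345 kΩ.
V_wiper = 8.45 × 1.345/(1.599 + 1.345) = 3.86 V.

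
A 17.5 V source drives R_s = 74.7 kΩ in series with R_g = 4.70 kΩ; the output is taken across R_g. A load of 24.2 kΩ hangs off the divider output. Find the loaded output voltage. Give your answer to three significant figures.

V_out ≈ 0.876 V

The load sits in parallel with R_g: R_g‖R_L = (4.70 × 24.2) / (4.70 + 24.2) = 3.936 kΩ.
V_out = 17.5 × 3.936 / (74.7 + 3.936) = 17.5 × 3.936/78.64 = 0.876 V.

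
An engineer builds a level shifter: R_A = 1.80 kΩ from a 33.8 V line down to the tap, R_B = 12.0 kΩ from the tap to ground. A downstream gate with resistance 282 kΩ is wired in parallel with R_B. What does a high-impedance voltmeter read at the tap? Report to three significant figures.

V_out ≈ 29.2 V

The load sits in parallel with R_B: R_B‖R_L = (12.0 × 282) / (12.0 + 282) = 11.51 kΩ.
V_out = 33.8 × 11.51 / (1.80 + 11.51) = 33.8 × 11.51/13.31 = 29.2 V.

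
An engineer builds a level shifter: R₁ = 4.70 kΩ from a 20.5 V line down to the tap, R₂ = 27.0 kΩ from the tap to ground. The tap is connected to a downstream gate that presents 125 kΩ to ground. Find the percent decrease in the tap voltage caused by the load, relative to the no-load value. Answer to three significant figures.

3.10 %

The divider's output (Thévenin) resistance is R₁‖R₂ = 4.003 kΩ.
Fractional drop under load = R_th/(R_th + R_L) = 4.003 / (4.003 + 125) = 0.03103.
So the output falls by 3.10 %.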